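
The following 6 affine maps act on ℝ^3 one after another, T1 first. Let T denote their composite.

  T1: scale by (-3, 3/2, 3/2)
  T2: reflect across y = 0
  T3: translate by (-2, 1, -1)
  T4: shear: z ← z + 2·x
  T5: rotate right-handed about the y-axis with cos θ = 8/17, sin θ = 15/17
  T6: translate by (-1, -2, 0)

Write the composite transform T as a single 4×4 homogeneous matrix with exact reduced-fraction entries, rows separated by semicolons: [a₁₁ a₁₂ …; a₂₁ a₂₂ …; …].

T = [-114/17 0 45/34 -108/17; 0 -3/2 0 -1; -3/17 0 12/17 -10/17; 0 0 0 1]

T1 = [-3 0 0 0; 0 3/2 0 0; 0 0 3/2 0; 0 0 0 1]
T2·T1 = [-3 0 0 0; 0 -3/2 0 0; 0 0 3/2 0; 0 0 0 1]
T3·…·T1 = [-3 0 0 -2; 0 -3/2 0 1; 0 0 3/2 -1; 0 0 0 1]
T4·…·T1 = [-3 0 0 -2; 0 -3/2 0 1; -6 0 3/2 -5; 0 0 0 1]
T5·…·T1 = [-114/17 0 45/34 -91/17; 0 -3/2 0 1; -3/17 0 12/17 -10/17; 0 0 0 1]
T6·…·T1 = [-114/17 0 45/34 -108/17; 0 -3/2 0 -1; -3/17 0 12/17 -10/17; 0 0 0 1]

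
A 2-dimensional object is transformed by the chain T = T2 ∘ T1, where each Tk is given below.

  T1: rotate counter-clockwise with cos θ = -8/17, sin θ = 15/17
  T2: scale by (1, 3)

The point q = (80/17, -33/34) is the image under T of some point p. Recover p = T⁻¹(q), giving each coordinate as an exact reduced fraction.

p = (-5/2, -4)

T1 = [-8/17 -15/17 0; 15/17 -8/17 0; 0 0 1]
T2·T1 = [-8/17 -15/17 0; 45/17 -24/17 0; 0 0 1]
det M = 3; M⁻¹ = [-8/17 5/17 0; -15/17 -8/51 0; 0 0 1]
M⁻¹ · (80/17, -33/34)ᵀ = (-5/2, -4)ᵀ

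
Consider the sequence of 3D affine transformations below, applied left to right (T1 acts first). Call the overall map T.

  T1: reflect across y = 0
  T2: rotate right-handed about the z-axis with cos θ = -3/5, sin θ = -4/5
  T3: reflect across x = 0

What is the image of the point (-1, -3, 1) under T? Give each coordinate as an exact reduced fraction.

T1 reflect across y = 0: (-1, -3, 1) → (-1, 3, 1)
T2 rotate right-handed about the z-axis with cos θ = -3/5, sin θ = -4/5: (-1, 3, 1) → (3, -1, 1)
T3 reflect across x = 0: (3, -1, 1) → (-3, -1, 1)

T(p) = (-3, -1, 1)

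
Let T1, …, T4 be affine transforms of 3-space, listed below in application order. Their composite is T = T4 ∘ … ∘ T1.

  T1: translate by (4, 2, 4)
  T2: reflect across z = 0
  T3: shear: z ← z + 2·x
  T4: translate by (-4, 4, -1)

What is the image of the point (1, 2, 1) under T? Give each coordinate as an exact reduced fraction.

T1 translate by (4, 2, 4): (1, 2, 1) → (5, 4, 5)
T2 reflect across z = 0: (5, 4, 5) → (5, 4, -5)
T3 shear: z ← z + 2·x: (5, 4, -5) → (5, 4, 5)
T4 translate by (-4, 4, -1): (5, 4, 5) → (1, 8, 4)

T(p) = (1, 8, 4)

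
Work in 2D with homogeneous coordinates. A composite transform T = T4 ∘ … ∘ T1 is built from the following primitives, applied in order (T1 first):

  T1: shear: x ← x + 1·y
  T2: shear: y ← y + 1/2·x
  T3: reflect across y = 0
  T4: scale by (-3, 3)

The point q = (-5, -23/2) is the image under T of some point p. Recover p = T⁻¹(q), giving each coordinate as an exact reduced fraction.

p = (-4/3, 3)

T1 = [1 1 0; 0 1 0; 0 0 1]
T2·T1 = [1 1 0; 1/2 3/2 0; 0 0 1]
T3·…·T1 = [1 1 0; -1/2 -3/2 0; 0 0 1]
T4·…·T1 = [-3 -3 0; -3/2 -9/2 0; 0 0 1]
det M = 9; M⁻¹ = [-1/2 1/3 0; 1/6 -1/3 0; 0 0 1]
M⁻¹ · (-5, -23/2)ᵀ = (-4/3, 3)ᵀ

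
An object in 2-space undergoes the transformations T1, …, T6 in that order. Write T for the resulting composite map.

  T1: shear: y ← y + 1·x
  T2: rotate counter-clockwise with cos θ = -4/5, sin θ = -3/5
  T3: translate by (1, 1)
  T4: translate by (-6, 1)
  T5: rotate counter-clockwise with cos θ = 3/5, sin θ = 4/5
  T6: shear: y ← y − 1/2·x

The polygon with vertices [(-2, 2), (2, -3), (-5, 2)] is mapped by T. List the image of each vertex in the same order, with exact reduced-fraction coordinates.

T1 shear: y ← y + 1·x: (-2, 2) → (-2, 0); (2, -3) → (2, -1); (-5, 2) → (-5, -3)
T2 rotate counter-clockwise with cos θ = -4/5, sin θ = -3/5: (-2, 0) → (8/5, 6/5); (2, -1) → (-11/5, -2/5); (-5, -3) → (11/5, 27/5)
T3 translate by (1, 1): (8/5, 6/5) → (13/5, 11/5); (-11/5, -2/5) → (-6/5, 3/5); (11/5, 27/5) → (16/5, 32/5)
T4 translate by (-6, 1): (13/5, 11/5) → (-17/5, 16/5); (-6/5, 3/5) → (-36/5, 8/5); (16/5, 32/5) → (-14/5, 37/5)
T5 rotate counter-clockwise with cos θ = 3/5, sin θ = 4/5: (-17/5, 16/5) → (-23/5, -4/5); (-36/5, 8/5) → (-28/5, -24/5); (-14/5, 37/5) → (-38/5, 11/5)
T6 shear: y ← y − 1/2·x: (-23/5, -4/5) → (-23/5, 3/2); (-28/5, -24/5) → (-28/5, -2); (-38/5, 11/5) → (-38/5, 6)

image vertices: (-23/5, 3/2), (-28/5, -2), (-38/5, 6)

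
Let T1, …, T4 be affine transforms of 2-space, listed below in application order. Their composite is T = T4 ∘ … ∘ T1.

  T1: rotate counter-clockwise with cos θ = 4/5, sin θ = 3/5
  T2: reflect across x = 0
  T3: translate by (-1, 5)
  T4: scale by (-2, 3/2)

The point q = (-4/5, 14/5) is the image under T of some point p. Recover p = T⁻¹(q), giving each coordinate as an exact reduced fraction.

T1 = [4/5 -3/5 0; 3/5 4/5 0; 0 0 1]
T2·T1 = [-4/5 3/5 0; 3/5 4/5 0; 0 0 1]
T3·…·T1 = [-4/5 3/5 -1; 3/5 4/5 5; 0 0 1]
T4·…·T1 = [8/5 -6/5 2; 9/10 6/5 15/2; 0 0 1]
det M = 3; M⁻¹ = [2/5 2/5 -19/5; -3/10 8/15 -17/5; 0 0 1]
M⁻¹ · (-4/5, 14/5)ᵀ = (-3, -5/3)ᵀ

p = (-3, -5/3)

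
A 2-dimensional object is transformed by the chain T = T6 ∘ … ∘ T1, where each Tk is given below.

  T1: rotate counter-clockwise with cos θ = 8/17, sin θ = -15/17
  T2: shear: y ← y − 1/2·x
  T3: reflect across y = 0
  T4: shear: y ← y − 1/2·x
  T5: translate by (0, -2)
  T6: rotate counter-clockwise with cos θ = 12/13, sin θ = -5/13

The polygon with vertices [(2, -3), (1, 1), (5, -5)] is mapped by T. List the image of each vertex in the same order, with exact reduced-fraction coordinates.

T1 rotate counter-clockwise with cos θ = 8/17, sin θ = -15/17: (2, -3) → (-29/17, -54/17); (1, 1) → (23/17, -7/17); (5, -5) → (-35/17, -115/17)
T2 shear: y ← y − 1/2·x: (-29/17, -54/17) → (-29/17, -79/34); (23/17, -7/17) → (23/17, -37/34); (-35/17, -115/17) → (-35/17, -195/34)
T3 reflect across y = 0: (-29/17, -79/34) → (-29/17, 79/34); (23/17, -37/34) → (23/17, 37/34); (-35/17, -195/34) → (-35/17, 195/34)
T4 shear: y ← y − 1/2·x: (-29/17, 79/34) → (-29/17, 54/17); (23/17, 37/34) → (23/17, 7/17); (-35/17, 195/34) → (-35/17, 115/17)
T5 translate by (0, -2): (-29/17, 54/17) → (-29/17, 20/17); (23/17, 7/17) → (23/17, -27/17); (-35/17, 115/17) → (-35/17, 81/17)
T6 rotate counter-clockwise with cos θ = 12/13, sin θ = -5/13: (-29/17, 20/17) → (-248/221, 385/221); (23/17, -27/17) → (141/221, -439/221); (-35/17, 81/17) → (-15/221, 1147/221)

image vertices: (-248/221, 385/221), (141/221, -439/221), (-15/221, 1147/221)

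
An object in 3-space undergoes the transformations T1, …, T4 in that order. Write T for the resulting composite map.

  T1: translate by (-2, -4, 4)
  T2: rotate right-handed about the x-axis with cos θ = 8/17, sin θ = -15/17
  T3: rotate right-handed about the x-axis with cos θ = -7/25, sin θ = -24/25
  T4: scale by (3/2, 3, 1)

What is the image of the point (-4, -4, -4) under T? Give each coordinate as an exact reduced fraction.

T1 translate by (-2, -4, 4): (-4, -4, -4) → (-6, -8, 0)
T2 rotate right-handed about the x-axis with cos θ = 8/17, sin θ = -15/17: (-6, -8, 0) → (-6, -64/17, 120/17)
T3 rotate right-handed about the x-axis with cos θ = -7/25, sin θ = -24/25: (-6, -64/17, 120/17) → (-6, 3328/425, 696/425)
T4 scale by (3/2, 3, 1): (-6, 3328/425, 696/425) → (-9, 9984/425, 696/425)

T(p) = (-9, 9984/425, 696/425)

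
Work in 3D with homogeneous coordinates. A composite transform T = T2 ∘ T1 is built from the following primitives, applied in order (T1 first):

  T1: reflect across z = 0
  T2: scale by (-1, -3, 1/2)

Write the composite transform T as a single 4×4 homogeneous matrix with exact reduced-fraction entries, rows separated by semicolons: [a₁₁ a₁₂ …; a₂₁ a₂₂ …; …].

T = [-1 0 0 0; 0 -3 0 0; 0 0 -1/2 0; 0 0 0 1]

T1 = [1 0 0 0; 0 1 0 0; 0 0 -1 0; 0 0 0 1]
T2·T1 = [-1 0 0 0; 0 -3 0 0; 0 0 -1/2 0; 0 0 0 1]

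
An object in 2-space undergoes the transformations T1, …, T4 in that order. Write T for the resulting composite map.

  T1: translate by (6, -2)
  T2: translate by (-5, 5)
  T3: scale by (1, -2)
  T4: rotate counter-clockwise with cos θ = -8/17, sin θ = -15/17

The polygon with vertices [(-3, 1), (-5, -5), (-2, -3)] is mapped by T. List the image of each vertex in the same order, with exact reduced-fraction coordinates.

image vertices: (-104/17, 94/17), (92/17, 28/17), (8/17, 15/17)

T1 translate by (6, -2): (-3, 1) → (3, -1); (-5, -5) → (1, -7); (-2, -3) → (4, -5)
T2 translate by (-5, 5): (3, -1) → (-2, 4); (1, -7) → (-4, -2); (4, -5) → (-1, 0)
T3 scale by (1, -2): (-2, 4) → (-2, -8); (-4, -2) → (-4, 4); (-1, 0) → (-1, 0)
T4 rotate counter-clockwise with cos θ = -8/17, sin θ = -15/17: (-2, -8) → (-104/17, 94/17); (-4, 4) → (92/17, 28/17); (-1, 0) → (8/17, 15/17)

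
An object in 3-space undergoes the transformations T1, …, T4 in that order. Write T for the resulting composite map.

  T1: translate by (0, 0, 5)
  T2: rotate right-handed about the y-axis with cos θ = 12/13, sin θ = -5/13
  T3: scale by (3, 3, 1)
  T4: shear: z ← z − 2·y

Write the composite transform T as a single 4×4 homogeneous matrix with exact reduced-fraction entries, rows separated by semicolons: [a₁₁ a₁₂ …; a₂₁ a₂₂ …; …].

T = [36/13 0 -15/13 -75/13; 0 3 0 0; 5/13 -6 12/13 60/13; 0 0 0 1]

T1 = [1 0 0 0; 0 1 0 0; 0 0 1 5; 0 0 0 1]
T2·T1 = [12/13 0 -5/13 -25/13; 0 1 0 0; 5/13 0 12/13 60/13; 0 0 0 1]
T3·…·T1 = [36/13 0 -15/13 -75/13; 0 3 0 0; 5/13 0 12/13 60/13; 0 0 0 1]
T4·…·T1 = [36/13 0 -15/13 -75/13; 0 3 0 0; 5/13 -6 12/13 60/13; 0 0 0 1]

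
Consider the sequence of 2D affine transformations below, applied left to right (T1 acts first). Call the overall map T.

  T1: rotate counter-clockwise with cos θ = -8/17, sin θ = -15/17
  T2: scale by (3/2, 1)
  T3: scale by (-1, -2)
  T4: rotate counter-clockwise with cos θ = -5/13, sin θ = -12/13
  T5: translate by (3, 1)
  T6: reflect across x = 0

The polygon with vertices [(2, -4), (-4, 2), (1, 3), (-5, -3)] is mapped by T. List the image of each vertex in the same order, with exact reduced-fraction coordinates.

image vertices: (-45/221, -1127/221), (-72/221, 1777/221), (-3753/442, 497/221), (3501/442, 1121/221)

T1 rotate counter-clockwise with cos θ = -8/17, sin θ = -15/17: (2, -4) → (-76/17, 2/17); (-4, 2) → (62/17, 44/17); (1, 3) → (37/17, -39/17); (-5, -3) → (-5/17, 99/17)
T2 scale by (3/2, 1): (-76/17, 2/17) → (-114/17, 2/17); (62/17, 44/17) → (93/17, 44/17); (37/17, -39/17) → (111/34, -39/17); (-5/17, 99/17) → (-15/34, 99/17)
T3 scale by (-1, -2): (-114/17, 2/17) → (114/17, -4/17); (93/17, 44/17) → (-93/17, -88/17); (111/34, -39/17) → (-111/34, 78/17); (-15/34, 99/17) → (15/34, -198/17)
T4 rotate counter-clockwise with cos θ = -5/13, sin θ = -12/13: (114/17, -4/17) → (-618/221, -1348/221); (-93/17, -88/17) → (-591/221, 1556/221); (-111/34, 78/17) → (2427/442, 276/221); (15/34, -198/17) → (-4827/442, 900/221)
T5 translate by (3, 1): (-618/221, -1348/221) → (45/221, -1127/221); (-591/221, 1556/221) → (72/221, 1777/221); (2427/442, 276/221) → (3753/442, 497/221); (-4827/442, 900/221) → (-3501/442, 1121/221)
T6 reflect across x = 0: (45/221, -1127/221) → (-45/221, -1127/221); (72/221, 1777/221) → (-72/221, 1777/221); (3753/442, 497/221) → (-3753/442, 497/221); (-3501/442, 1121/221) → (3501/442, 1121/221)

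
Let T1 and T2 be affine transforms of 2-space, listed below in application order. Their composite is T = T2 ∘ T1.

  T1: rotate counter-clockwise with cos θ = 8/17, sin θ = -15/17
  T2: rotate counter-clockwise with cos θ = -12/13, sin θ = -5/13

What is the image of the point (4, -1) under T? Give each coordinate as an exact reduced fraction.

T(p) = (-32/13, 43/13)

T1 rotate counter-clockwise with cos θ = 8/17, sin θ = -15/17: (4, -1) → (1, -4)
T2 rotate counter-clockwise with cos θ = -12/13, sin θ = -5/13: (1, -4) → (-32/13, 43/13)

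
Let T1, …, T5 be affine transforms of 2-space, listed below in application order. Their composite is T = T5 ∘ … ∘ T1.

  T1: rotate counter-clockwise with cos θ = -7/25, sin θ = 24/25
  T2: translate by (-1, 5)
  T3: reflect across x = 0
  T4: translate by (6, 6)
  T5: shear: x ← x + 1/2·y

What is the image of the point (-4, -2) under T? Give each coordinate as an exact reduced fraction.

T(p) = (391/50, 193/25)

T1 rotate counter-clockwise with cos θ = -7/25, sin θ = 24/25: (-4, -2) → (76/25, -82/25)
T2 translate by (-1, 5): (76/25, -82/25) → (51/25, 43/25)
T3 reflect across x = 0: (51/25, 43/25) → (-51/25, 43/25)
T4 translate by (6, 6): (-51/25, 43/25) → (99/25, 193/25)
T5 shear: x ← x + 1/2·y: (99/25, 193/25) → (391/50, 193/25)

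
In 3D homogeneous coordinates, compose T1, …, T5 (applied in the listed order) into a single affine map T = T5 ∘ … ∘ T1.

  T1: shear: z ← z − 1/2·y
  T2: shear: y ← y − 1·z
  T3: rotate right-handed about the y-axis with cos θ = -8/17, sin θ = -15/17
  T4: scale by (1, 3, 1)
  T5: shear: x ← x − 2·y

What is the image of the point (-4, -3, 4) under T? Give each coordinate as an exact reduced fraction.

T1 shear: z ← z − 1/2·y: (-4, -3, 4) → (-4, -3, 11/2)
T2 shear: y ← y − 1·z: (-4, -3, 11/2) → (-4, -17/2, 11/2)
T3 rotate right-handed about the y-axis with cos θ = -8/17, sin θ = -15/17: (-4, -17/2, 11/2) → (-101/34, -17/2, -104/17)
T4 scale by (1, 3, 1): (-101/34, -17/2, -104/17) → (-101/34, -51/2, -104/17)
T5 shear: x ← x − 2·y: (-101/34, -51/2, -104/17) → (1633/34, -51/2, -104/17)

T(p) = (1633/34, -51/2, -104/17)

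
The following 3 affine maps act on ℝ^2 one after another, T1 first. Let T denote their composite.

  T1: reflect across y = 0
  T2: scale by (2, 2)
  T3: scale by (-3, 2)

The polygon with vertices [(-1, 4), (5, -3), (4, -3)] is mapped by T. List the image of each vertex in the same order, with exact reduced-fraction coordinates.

image vertices: (6, -16), (-30, 12), (-24, 12)

T1 reflect across y = 0: (-1, 4) → (-1, -4); (5, -3) → (5, 3); (4, -3) → (4, 3)
T2 scale by (2, 2): (-1, -4) → (-2, -8); (5, 3) → (10, 6); (4, 3) → (8, 6)
T3 scale by (-3, 2): (-2, -8) → (6, -16); (10, 6) → (-30, 12); (8, 6) → (-24, 12)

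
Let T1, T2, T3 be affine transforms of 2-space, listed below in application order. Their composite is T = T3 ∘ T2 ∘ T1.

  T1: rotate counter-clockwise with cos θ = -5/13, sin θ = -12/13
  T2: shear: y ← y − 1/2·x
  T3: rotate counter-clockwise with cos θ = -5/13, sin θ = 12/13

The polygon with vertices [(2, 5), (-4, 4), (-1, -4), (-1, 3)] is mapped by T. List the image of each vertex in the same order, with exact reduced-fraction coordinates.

image vertices: (638/169, 970/169), (-268/169, 846/169), (-427/169, -1567/338), (77/169, 1219/338)

T1 rotate counter-clockwise with cos θ = -5/13, sin θ = -12/13: (2, 5) → (50/13, -49/13); (-4, 4) → (68/13, 28/13); (-1, -4) → (-43/13, 32/13); (-1, 3) → (41/13, -3/13)
T2 shear: y ← y − 1/2·x: (50/13, -49/13) → (50/13, -74/13); (68/13, 28/13) → (68/13, -6/13); (-43/13, 32/13) → (-43/13, 107/26); (41/13, -3/13) → (41/13, -47/26)
T3 rotate counter-clockwise with cos θ = -5/13, sin θ = 12/13: (50/13, -74/13) → (638/169, 970/169); (68/13, -6/13) → (-268/169, 846/169); (-43/13, 107/26) → (-427/169, -1567/338); (41/13, -47/26) → (77/169, 1219/338)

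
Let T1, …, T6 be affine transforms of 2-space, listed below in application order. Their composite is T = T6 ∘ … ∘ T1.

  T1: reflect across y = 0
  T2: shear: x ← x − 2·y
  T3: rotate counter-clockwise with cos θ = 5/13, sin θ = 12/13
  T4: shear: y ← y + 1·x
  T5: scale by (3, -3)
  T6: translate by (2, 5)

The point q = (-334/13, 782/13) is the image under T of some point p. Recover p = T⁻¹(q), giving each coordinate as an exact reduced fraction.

T1 = [1 0 0; 0 -1 0; 0 0 1]
T2·T1 = [1 2 0; 0 -1 0; 0 0 1]
T3·…·T1 = [5/13 22/13 0; 12/13 19/13 0; 0 0 1]
T4·…·T1 = [5/13 22/13 0; 17/13 41/13 0; 0 0 1]
T5·…·T1 = [15/13 66/13 0; -51/13 -123/13 0; 0 0 1]
T6·…·T1 = [15/13 66/13 2; -51/13 -123/13 5; 0 0 1]
det M = 9; M⁻¹ = [-41/39 -22/39 64/13; 17/39 5/39 -59/39; 0 0 1]
M⁻¹ · (-334/13, 782/13)ᵀ = (-2, -5)ᵀ

p = (-2, -5)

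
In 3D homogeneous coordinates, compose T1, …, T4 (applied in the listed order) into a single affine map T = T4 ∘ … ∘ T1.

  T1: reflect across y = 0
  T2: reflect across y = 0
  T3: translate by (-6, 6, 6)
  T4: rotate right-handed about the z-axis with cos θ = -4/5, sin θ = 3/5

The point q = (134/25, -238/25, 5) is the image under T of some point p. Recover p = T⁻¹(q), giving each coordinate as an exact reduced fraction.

p = (-4, -8/5, -1)

T1 = [1 0 0 0; 0 -1 0 0; 0 0 1 0; 0 0 0 1]
T2·T1 = [1 0 0 0; 0 1 0 0; 0 0 1 0; 0 0 0 1]
T3·…·T1 = [1 0 0 -6; 0 1 0 6; 0 0 1 6; 0 0 0 1]
T4·…·T1 = [-4/5 -3/5 0 6/5; 3/5 -4/5 0 -42/5; 0 0 1 6; 0 0 0 1]
det M = 1; M⁻¹ = [-4/5 3/5 0 6; -3/5 -4/5 0 -6; 0 0 1 -6; 0 0 0 1]
M⁻¹ · (134/25, -238/25, 5)ᵀ = (-4, -8/5, -1)ᵀ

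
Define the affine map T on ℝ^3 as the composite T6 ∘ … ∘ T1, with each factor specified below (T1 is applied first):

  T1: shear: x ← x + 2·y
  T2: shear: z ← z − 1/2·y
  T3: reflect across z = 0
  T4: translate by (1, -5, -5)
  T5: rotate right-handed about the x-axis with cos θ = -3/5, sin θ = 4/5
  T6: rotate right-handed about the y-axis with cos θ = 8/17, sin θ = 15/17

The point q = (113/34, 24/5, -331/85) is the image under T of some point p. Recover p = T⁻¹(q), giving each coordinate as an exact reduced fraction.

T1 = [1 2 0 0; 0 1 0 0; 0 0 1 0; 0 0 0 1]
T2·T1 = [1 2 0 0; 0 1 0 0; 0 -1/2 1 0; 0 0 0 1]
T3·…·T1 = [1 2 0 0; 0 1 0 0; 0 1/2 -1 0; 0 0 0 1]
T4·…·T1 = [1 2 0 1; 0 1 0 -5; 0 1/2 -1 -5; 0 0 0 1]
T5·…·T1 = [1 2 0 1; 0 -1 4/5 7; 0 1/2 3/5 -1; 0 0 0 1]
T6·…·T1 = [8/17 47/34 9/17 -7/17; 0 -1 4/5 7; -15/17 -26/17 24/85 -23/17; 0 0 0 1]
det M = -1; M⁻¹ = [-16/17 6/5 -139/85 -11; 12/17 -3/5 32/85 5; 15/17 1/2 8/17 -5/2; 0 0 0 1]
M⁻¹ · (113/34, 24/5, -331/85)ᵀ = (-2, 3, 1)ᵀ

p = (-2, 3, 1)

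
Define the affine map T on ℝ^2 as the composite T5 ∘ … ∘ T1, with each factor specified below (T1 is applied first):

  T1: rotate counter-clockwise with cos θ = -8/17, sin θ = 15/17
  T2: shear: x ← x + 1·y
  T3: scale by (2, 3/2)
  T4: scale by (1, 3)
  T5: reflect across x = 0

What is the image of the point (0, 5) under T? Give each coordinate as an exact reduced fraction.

T(p) = (230/17, -180/17)

T1 rotate counter-clockwise with cos θ = -8/17, sin θ = 15/17: (0, 5) → (-75/17, -40/17)
T2 shear: x ← x + 1·y: (-75/17, -40/17) → (-115/17, -40/17)
T3 scale by (2, 3/2): (-115/17, -40/17) → (-230/17, -60/17)
T4 scale by (1, 3): (-230/17, -60/17) → (-230/17, -180/17)
T5 reflect across x = 0: (-230/17, -180/17) → (230/17, -180/17)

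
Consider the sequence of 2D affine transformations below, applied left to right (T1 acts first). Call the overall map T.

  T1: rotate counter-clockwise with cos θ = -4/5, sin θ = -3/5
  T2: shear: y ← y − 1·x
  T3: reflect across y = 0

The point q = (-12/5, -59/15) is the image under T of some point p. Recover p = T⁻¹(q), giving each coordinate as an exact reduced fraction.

T1 = [-4/5 3/5 0; -3/5 -4/5 0; 0 0 1]
T2·T1 = [-4/5 3/5 0; 1/5 -7/5 0; 0 0 1]
T3·…·T1 = [-4/5 3/5 0; -1/5 7/5 0; 0 0 1]
det M = -1; M⁻¹ = [-7/5 3/5 0; -1/5 4/5 0; 0 0 1]
M⁻¹ · (-12/5, -59/15)ᵀ = (1, -8/3)ᵀ

p = (1, -8/3)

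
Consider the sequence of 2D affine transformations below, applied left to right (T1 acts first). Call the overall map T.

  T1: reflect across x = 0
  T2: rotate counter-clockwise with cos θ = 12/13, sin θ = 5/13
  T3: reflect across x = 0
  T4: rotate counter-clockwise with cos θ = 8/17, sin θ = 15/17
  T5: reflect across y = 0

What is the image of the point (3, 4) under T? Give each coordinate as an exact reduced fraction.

T1 reflect across x = 0: (3, 4) → (-3, 4)
T2 rotate counter-clockwise with cos θ = 12/13, sin θ = 5/13: (-3, 4) → (-56/13, 33/13)
T3 reflect across x = 0: (-56/13, 33/13) → (56/13, 33/13)
T4 rotate counter-clockwise with cos θ = 8/17, sin θ = 15/17: (56/13, 33/13) → (-47/221, 1104/221)
T5 reflect across y = 0: (-47/221, 1104/221) → (-47/221, -1104/221)

T(p) = (-47/221, -1104/221)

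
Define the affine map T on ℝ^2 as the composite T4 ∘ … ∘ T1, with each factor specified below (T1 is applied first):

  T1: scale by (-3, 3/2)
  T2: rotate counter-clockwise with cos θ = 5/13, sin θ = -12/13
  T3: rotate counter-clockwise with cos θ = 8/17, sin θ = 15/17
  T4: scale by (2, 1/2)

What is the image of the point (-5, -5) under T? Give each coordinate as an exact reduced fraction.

T(p) = (6285/221, -1965/442)

T1 scale by (-3, 3/2): (-5, -5) → (15, -15/2)
T2 rotate counter-clockwise with cos θ = 5/13, sin θ = -12/13: (15, -15/2) → (-15/13, -435/26)
T3 rotate counter-clockwise with cos θ = 8/17, sin θ = 15/17: (-15/13, -435/26) → (6285/442, -1965/221)
T4 scale by (2, 1/2): (6285/442, -1965/221) → (6285/221, -1965/442)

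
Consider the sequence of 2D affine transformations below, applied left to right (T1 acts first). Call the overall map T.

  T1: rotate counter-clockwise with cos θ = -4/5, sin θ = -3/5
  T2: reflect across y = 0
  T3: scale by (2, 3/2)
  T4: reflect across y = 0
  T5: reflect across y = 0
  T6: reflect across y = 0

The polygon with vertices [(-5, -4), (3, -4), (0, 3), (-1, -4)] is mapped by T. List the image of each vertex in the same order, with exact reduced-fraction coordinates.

image vertices: (16/5, 93/10), (-48/5, 21/10), (18/5, -18/5), (-16/5, 57/10)

T1 rotate counter-clockwise with cos θ = -4/5, sin θ = -3/5: (-5, -4) → (8/5, 31/5); (3, -4) → (-24/5, 7/5); (0, 3) → (9/5, -12/5); (-1, -4) → (-8/5, 19/5)
T2 reflect across y = 0: (8/5, 31/5) → (8/5, -31/5); (-24/5, 7/5) → (-24/5, -7/5); (9/5, -12/5) → (9/5, 12/5); (-8/5, 19/5) → (-8/5, -19/5)
T3 scale by (2, 3/2): (8/5, -31/5) → (16/5, -93/10); (-24/5, -7/5) → (-48/5, -21/10); (9/5, 12/5) → (18/5, 18/5); (-8/5, -19/5) → (-16/5, -57/10)
T4 reflect across y = 0: (16/5, -93/10) → (16/5, 93/10); (-48/5, -21/10) → (-48/5, 21/10); (18/5, 18/5) → (18/5, -18/5); (-16/5, -57/10) → (-16/5, 57/10)
T5 reflect across y = 0: (16/5, 93/10) → (16/5, -93/10); (-48/5, 21/10) → (-48/5, -21/10); (18/5, -18/5) → (18/5, 18/5); (-16/5, 57/10) → (-16/5, -57/10)
T6 reflect across y = 0: (16/5, -93/10) → (16/5, 93/10); (-48/5, -21/10) → (-48/5, 21/10); (18/5, 18/5) → (18/5, -18/5); (-16/5, -57/10) → (-16/5, 57/10)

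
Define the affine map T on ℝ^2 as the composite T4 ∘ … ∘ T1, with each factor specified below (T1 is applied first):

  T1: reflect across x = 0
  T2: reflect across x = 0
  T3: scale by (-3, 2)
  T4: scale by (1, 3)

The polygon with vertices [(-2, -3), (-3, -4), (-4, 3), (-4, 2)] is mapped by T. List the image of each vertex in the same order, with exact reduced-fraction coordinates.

image vertices: (6, -18), (9, -24), (12, 18), (12, 12)

T1 reflect across x = 0: (-2, -3) → (2, -3); (-3, -4) → (3, -4); (-4, 3) → (4, 3); (-4, 2) → (4, 2)
T2 reflect across x = 0: (2, -3) → (-2, -3); (3, -4) → (-3, -4); (4, 3) → (-4, 3); (4, 2) → (-4, 2)
T3 scale by (-3, 2): (-2, -3) → (6, -6); (-3, -4) → (9, -8); (-4, 3) → (12, 6); (-4, 2) → (12, 4)
T4 scale by (1, 3): (6, -6) → (6, -18); (9, -8) → (9, -24); (12, 6) → (12, 18); (12, 4) → (12, 12)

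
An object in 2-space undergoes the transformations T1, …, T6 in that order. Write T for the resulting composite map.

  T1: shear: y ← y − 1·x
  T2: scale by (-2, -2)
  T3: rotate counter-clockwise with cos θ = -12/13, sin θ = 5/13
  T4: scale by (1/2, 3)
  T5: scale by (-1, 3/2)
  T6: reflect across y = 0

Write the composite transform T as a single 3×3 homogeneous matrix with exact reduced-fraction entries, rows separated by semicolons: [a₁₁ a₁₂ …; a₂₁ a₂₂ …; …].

T1 = [1 0 0; -1 1 0; 0 0 1]
T2·T1 = [-2 0 0; 2 -2 0; 0 0 1]
T3·…·T1 = [14/13 10/13 0; -34/13 24/13 0; 0 0 1]
T4·…·T1 = [7/13 5/13 0; -102/13 72/13 0; 0 0 1]
T5·…·T1 = [-7/13 -5/13 0; -153/13 108/13 0; 0 0 1]
T6·…·T1 = [-7/13 -5/13 0; 153/13 -108/13 0; 0 0 1]

T = [-7/13 -5/13 0; 153/13 -108/13 0; 0 0 1]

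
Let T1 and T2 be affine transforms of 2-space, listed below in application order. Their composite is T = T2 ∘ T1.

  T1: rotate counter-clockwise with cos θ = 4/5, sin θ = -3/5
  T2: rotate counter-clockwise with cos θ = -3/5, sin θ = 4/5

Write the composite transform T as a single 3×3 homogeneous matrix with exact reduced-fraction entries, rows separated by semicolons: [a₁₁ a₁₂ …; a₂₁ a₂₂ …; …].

T1 = [4/5 3/5 0; -3/5 4/5 0; 0 0 1]
T2·T1 = [0 -1 0; 1 0 0; 0 0 1]

T = [0 -1 0; 1 0 0; 0 0 1]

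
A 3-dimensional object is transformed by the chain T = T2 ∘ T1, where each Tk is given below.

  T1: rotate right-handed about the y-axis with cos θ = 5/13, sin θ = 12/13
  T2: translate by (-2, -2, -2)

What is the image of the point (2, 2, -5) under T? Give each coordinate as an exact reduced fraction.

T(p) = (-76/13, 0, -75/13)

T1 rotate right-handed about the y-axis with cos θ = 5/13, sin θ = 12/13: (2, 2, -5) → (-50/13, 2, -49/13)
T2 translate by (-2, -2, -2): (-50/13, 2, -49/13) → (-76/13, 0, -75/13)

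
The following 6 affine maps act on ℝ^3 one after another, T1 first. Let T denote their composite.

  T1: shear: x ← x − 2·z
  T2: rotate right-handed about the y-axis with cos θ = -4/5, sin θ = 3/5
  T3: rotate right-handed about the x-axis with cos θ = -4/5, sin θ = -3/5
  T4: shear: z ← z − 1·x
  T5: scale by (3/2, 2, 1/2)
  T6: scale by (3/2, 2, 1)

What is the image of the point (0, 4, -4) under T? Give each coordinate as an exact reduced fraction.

T(p) = (-99/5, -416/25, 96/25)

T1 shear: x ← x − 2·z: (0, 4, -4) → (8, 4, -4)
T2 rotate right-handed about the y-axis with cos θ = -4/5, sin θ = 3/5: (8, 4, -4) → (-44/5, 4, -8/5)
T3 rotate right-handed about the x-axis with cos θ = -4/5, sin θ = -3/5: (-44/5, 4, -8/5) → (-44/5, -104/25, -28/25)
T4 shear: z ← z − 1·x: (-44/5, -104/25, -28/25) → (-44/5, -104/25, 192/25)
T5 scale by (3/2, 2, 1/2): (-44/5, -104/25, 192/25) → (-66/5, -208/25, 96/25)
T6 scale by (3/2, 2, 1): (-66/5, -208/25, 96/25) → (-99/5, -416/25, 96/25)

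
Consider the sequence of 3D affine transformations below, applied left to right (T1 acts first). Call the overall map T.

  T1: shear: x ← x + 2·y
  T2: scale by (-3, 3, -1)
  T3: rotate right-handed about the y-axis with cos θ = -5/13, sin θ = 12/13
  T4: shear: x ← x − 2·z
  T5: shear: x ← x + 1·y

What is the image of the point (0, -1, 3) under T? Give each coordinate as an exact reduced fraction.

T1 shear: x ← x + 2·y: (0, -1, 3) → (-2, -1, 3)
T2 scale by (-3, 3, -1): (-2, -1, 3) → (6, -3, -3)
T3 rotate right-handed about the y-axis with cos θ = -5/13, sin θ = 12/13: (6, -3, -3) → (-66/13, -3, -57/13)
T4 shear: x ← x − 2·z: (-66/13, -3, -57/13) → (48/13, -3, -57/13)
T5 shear: x ← x + 1·y: (48/13, -3, -57/13) → (9/13, -3, -57/13)

T(p) = (9/13, -3, -57/13)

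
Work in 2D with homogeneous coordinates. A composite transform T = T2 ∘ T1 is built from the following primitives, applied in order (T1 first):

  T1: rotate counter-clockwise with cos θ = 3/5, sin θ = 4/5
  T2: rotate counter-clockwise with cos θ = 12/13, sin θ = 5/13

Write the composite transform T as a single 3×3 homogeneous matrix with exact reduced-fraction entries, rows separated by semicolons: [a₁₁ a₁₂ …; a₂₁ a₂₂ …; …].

T1 = [3/5 -4/5 0; 4/5 3/5 0; 0 0 1]
T2·T1 = [16/65 -63/65 0; 63/65 16/65 0; 0 0 1]

T = [16/65 -63/65 0; 63/65 16/65 0; 0 0 1]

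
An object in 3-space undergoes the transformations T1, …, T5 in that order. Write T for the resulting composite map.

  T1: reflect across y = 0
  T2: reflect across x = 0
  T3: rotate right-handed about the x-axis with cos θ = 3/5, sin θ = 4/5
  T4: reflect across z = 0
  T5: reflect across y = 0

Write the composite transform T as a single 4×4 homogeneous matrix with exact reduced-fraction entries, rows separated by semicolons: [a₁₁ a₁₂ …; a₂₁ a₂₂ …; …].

T1 = [1 0 0 0; 0 -1 0 0; 0 0 1 0; 0 0 0 1]
T2·T1 = [-1 0 0 0; 0 -1 0 0; 0 0 1 0; 0 0 0 1]
T3·…·T1 = [-1 0 0 0; 0 -3/5 -4/5 0; 0 -4/5 3/5 0; 0 0 0 1]
T4·…·T1 = [-1 0 0 0; 0 -3/5 -4/5 0; 0 4/5 -3/5 0; 0 0 0 1]
T5·…·T1 = [-1 0 0 0; 0 3/5 4/5 0; 0 4/5 -3/5 0; 0 0 0 1]

T = [-1 0 0 0; 0 3/5 4/5 0; 0 4/5 -3/5 0; 0 0 0 1]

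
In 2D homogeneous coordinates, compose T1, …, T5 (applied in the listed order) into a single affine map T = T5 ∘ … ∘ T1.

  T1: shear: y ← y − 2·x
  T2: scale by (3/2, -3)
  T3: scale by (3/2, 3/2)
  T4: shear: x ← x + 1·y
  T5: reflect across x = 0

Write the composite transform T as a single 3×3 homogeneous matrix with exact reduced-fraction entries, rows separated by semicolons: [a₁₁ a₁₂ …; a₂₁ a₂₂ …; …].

T = [-45/4 9/2 0; 9 -9/2 0; 0 0 1]

T1 = [1 0 0; -2 1 0; 0 0 1]
T2·T1 = [3/2 0 0; 6 -3 0; 0 0 1]
T3·…·T1 = [9/4 0 0; 9 -9/2 0; 0 0 1]
T4·…·T1 = [45/4 -9/2 0; 9 -9/2 0; 0 0 1]
T5·…·T1 = [-45/4 9/2 0; 9 -9/2 0; 0 0 1]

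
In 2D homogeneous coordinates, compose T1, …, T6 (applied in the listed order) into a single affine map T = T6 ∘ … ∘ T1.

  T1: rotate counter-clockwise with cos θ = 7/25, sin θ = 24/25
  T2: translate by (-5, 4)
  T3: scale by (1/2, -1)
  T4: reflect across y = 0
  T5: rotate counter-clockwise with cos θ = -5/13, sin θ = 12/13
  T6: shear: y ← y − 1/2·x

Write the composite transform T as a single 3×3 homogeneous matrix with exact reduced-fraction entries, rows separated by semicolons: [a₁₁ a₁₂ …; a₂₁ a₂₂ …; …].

T = [-47/50 -24/325 -71/26; 23/100 -167/325 -129/52; 0 0 1]

T1 = [7/25 -24/25 0; 24/25 7/25 0; 0 0 1]
T2·T1 = [7/25 -24/25 -5; 24/25 7/25 4; 0 0 1]
T3·…·T1 = [7/50 -12/25 -5/2; -24/25 -7/25 -4; 0 0 1]
T4·…·T1 = [7/50 -12/25 -5/2; 24/25 7/25 4; 0 0 1]
T5·…·T1 = [-47/50 -24/325 -71/26; -6/25 -179/325 -50/13; 0 0 1]
T6·…·T1 = [-47/50 -24/325 -71/26; 23/100 -167/325 -129/52; 0 0 1]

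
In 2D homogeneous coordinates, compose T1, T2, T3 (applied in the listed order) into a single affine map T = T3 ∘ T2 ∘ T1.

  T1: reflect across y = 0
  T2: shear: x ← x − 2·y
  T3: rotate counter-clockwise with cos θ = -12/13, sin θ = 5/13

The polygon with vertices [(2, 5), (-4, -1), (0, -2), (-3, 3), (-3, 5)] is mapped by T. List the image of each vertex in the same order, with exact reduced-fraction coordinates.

T1 reflect across y = 0: (2, 5) → (2, -5); (-4, -1) → (-4, 1); (0, -2) → (0, 2); (-3, 3) → (-3, -3); (-3, 5) → (-3, -5)
T2 shear: x ← x − 2·y: (2, -5) → (12, -5); (-4, 1) → (-6, 1); (0, 2) → (-4, 2); (-3, -3) → (3, -3); (-3, -5) → (7, -5)
T3 rotate counter-clockwise with cos θ = -12/13, sin θ = 5/13: (12, -5) → (-119/13, 120/13); (-6, 1) → (67/13, -42/13); (-4, 2) → (38/13, -44/13); (3, -3) → (-21/13, 51/13); (7, -5) → (-59/13, 95/13)

image vertices: (-119/13, 120/13), (67/13, -42/13), (38/13, -44/13), (-21/13, 51/13), (-59/13, 95/13)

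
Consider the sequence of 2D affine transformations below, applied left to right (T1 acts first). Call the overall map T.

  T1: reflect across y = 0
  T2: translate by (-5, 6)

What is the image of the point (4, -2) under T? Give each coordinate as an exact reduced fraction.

T1 reflect across y = 0: (4, -2) → (4, 2)
T2 translate by (-5, 6): (4, 2) → (-1, 8)

T(p) = (-1, 8)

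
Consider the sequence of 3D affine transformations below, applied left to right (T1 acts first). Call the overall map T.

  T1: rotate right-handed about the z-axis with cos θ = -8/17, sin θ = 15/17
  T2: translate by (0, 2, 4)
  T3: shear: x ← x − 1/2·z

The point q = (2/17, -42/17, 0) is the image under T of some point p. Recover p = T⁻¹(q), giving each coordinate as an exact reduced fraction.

T1 = [-8/17 -15/17 0 0; 15/17 -8/17 0 0; 0 0 1 0; 0 0 0 1]
T2·T1 = [-8/17 -15/17 0 0; 15/17 -8/17 0 2; 0 0 1 4; 0 0 0 1]
T3·…·T1 = [-8/17 -15/17 -1/2 -2; 15/17 -8/17 0 2; 0 0 1 4; 0 0 0 1]
det M = 1; M⁻¹ = [-8/17 15/17 -4/17 -30/17; -15/17 -8/17 -15/34 16/17; 0 0 1 -4; 0 0 0 1]
M⁻¹ · (2/17, -42/17, 0)ᵀ = (-4, 2, -4)ᵀ

p = (-4, 2, -4)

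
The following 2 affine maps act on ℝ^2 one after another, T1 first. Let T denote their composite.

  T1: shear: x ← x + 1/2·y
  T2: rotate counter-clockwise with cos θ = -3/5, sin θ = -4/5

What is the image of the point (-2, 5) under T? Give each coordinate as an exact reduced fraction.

T(p) = (37/10, -17/5)

T1 shear: x ← x + 1/2·y: (-2, 5) → (1/2, 5)
T2 rotate counter-clockwise with cos θ = -3/5, sin θ = -4/5: (1/2, 5) → (37/10, -17/5)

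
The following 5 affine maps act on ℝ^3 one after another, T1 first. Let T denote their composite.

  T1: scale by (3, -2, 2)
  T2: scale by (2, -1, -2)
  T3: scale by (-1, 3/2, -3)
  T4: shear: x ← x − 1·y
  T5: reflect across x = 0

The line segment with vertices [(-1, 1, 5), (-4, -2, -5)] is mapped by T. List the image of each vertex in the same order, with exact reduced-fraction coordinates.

image vertices: (-3, 3, 60), (-30, -6, -60)

T1 scale by (3, -2, 2): (-1, 1, 5) → (-3, -2, 10); (-4, -2, -5) → (-12, 4, -10)
T2 scale by (2, -1, -2): (-3, -2, 10) → (-6, 2, -20); (-12, 4, -10) → (-24, -4, 20)
T3 scale by (-1, 3/2, -3): (-6, 2, -20) → (6, 3, 60); (-24, -4, 20) → (24, -6, -60)
T4 shear: x ← x − 1·y: (6, 3, 60) → (3, 3, 60); (24, -6, -60) → (30, -6, -60)
T5 reflect across x = 0: (3, 3, 60) → (-3, 3, 60); (30, -6, -60) → (-30, -6, -60)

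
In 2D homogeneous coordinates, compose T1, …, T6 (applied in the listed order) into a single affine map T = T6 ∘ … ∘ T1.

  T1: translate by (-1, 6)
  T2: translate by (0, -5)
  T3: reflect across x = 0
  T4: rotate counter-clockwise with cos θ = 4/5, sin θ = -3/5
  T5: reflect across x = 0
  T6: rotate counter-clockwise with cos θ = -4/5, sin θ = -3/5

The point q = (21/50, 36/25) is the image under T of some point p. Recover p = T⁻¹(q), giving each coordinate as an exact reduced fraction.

p = (-1/2, -1)

T1 = [1 0 -1; 0 1 6; 0 0 1]
T2·T1 = [1 0 -1; 0 1 1; 0 0 1]
T3·…·T1 = [-1 0 1; 0 1 1; 0 0 1]
T4·…·T1 = [-4/5 3/5 7/5; 3/5 4/5 1/5; 0 0 1]
T5·…·T1 = [4/5 -3/5 -7/5; 3/5 4/5 1/5; 0 0 1]
T6·…·T1 = [-7/25 24/25 31/25; -24/25 -7/25 17/25; 0 0 1]
det M = 1; M⁻¹ = [-7/25 -24/25 1; 24/25 -7/25 -1; 0 0 1]
M⁻¹ · (21/50, 36/25)ᵀ = (-1/2, -1)ᵀ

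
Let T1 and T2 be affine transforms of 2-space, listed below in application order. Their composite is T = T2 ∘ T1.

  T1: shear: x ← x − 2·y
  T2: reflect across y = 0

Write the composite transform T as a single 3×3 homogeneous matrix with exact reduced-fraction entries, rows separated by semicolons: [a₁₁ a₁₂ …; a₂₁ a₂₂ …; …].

T = [1 -2 0; 0 -1 0; 0 0 1]

T1 = [1 -2 0; 0 1 0; 0 0 1]
T2·T1 = [1 -2 0; 0 -1 0; 0 0 1]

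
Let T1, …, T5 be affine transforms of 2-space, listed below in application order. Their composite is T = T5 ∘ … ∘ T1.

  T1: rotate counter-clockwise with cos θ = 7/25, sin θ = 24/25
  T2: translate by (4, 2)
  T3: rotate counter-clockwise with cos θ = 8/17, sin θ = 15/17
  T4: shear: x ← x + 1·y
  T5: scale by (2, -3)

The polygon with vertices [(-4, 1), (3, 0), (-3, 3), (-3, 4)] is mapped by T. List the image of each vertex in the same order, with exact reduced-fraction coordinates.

image vertices: (162/25, -72/25), (3858/425, -8373/425), (336/425, -291/425), (-866/425, 621/425)

T1 rotate counter-clockwise with cos θ = 7/25, sin θ = 24/25: (-4, 1) → (-52/25, -89/25); (3, 0) → (21/25, 72/25); (-3, 3) → (-93/25, -51/25); (-3, 4) → (-117/25, -44/25)
T2 translate by (4, 2): (-52/25, -89/25) → (48/25, -39/25); (21/25, 72/25) → (121/25, 122/25); (-93/25, -51/25) → (7/25, -1/25); (-117/25, -44/25) → (-17/25, 6/25)
T3 rotate counter-clockwise with cos θ = 8/17, sin θ = 15/17: (48/25, -39/25) → (57/25, 24/25); (121/25, 122/25) → (-862/425, 2791/425); (7/25, -1/25) → (71/425, 97/425); (-17/25, 6/25) → (-226/425, -207/425)
T4 shear: x ← x + 1·y: (57/25, 24/25) → (81/25, 24/25); (-862/425, 2791/425) → (1929/425, 2791/425); (71/425, 97/425) → (168/425, 97/425); (-226/425, -207/425) → (-433/425, -207/425)
T5 scale by (2, -3): (81/25, 24/25) → (162/25, -72/25); (1929/425, 2791/425) → (3858/425, -8373/425); (168/425, 97/425) → (336/425, -291/425); (-433/425, -207/425) → (-866/425, 621/425)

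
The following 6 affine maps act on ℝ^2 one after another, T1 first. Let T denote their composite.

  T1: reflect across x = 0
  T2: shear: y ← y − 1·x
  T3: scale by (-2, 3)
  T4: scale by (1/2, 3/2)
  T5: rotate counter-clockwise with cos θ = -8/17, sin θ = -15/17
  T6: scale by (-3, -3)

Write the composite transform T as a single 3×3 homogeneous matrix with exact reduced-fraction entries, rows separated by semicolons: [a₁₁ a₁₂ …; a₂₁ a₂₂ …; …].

T = [-21/2 -405/34 0; 9 108/17 0; 0 0 1]

T1 = [-1 0 0; 0 1 0; 0 0 1]
T2·T1 = [-1 0 0; 1 1 0; 0 0 1]
T3·…·T1 = [2 0 0; 3 3 0; 0 0 1]
T4·…·T1 = [1 0 0; 9/2 9/2 0; 0 0 1]
T5·…·T1 = [7/2 135/34 0; -3 -36/17 0; 0 0 1]
T6·…·T1 = [-21/2 -405/34 0; 9 108/17 0; 0 0 1]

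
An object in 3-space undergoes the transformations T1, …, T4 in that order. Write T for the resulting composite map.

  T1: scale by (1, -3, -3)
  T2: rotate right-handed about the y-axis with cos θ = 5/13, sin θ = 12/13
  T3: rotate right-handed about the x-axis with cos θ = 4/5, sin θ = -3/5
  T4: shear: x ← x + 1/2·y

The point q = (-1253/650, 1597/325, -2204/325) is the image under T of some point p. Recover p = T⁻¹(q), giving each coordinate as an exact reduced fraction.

p = (3/5, -8/3, 5/3)

T1 = [1 0 0 0; 0 -3 0 0; 0 0 -3 0; 0 0 0 1]
T2·T1 = [5/13 0 -36/13 0; 0 -3 0 0; -12/13 0 -15/13 0; 0 0 0 1]
T3·…·T1 = [5/13 0 -36/13 0; -36/65 -12/5 -9/13 0; -48/65 9/5 -12/13 0; 0 0 0 1]
T4·…·T1 = [7/65 -6/5 -81/26 0; -36/65 -12/5 -9/13 0; -48/65 9/5 -12/13 0; 0 0 0 1]
det M = 9; M⁻¹ = [5/13 -97/130 -48/65 0; 0 -4/15 1/5 0; -4/13 1/13 -4/39 0; 0 0 0 1]
M⁻¹ · (-1253/650, 1597/325, -2204/325)ᵀ = (3/5, -8/3, 5/3)ᵀ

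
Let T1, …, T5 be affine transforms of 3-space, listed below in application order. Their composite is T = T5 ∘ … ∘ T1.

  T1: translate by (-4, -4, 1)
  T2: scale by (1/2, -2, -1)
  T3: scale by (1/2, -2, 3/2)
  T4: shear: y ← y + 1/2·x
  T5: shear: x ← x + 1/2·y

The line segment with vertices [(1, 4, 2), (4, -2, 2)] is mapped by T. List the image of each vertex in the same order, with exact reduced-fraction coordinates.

T1 translate by (-4, -4, 1): (1, 4, 2) → (-3, 0, 3); (4, -2, 2) → (0, -6, 3)
T2 scale by (1/2, -2, -1): (-3, 0, 3) → (-3/2, 0, -3); (0, -6, 3) → (0, 12, -3)
T3 scale by (1/2, -2, 3/2): (-3/2, 0, -3) → (-3/4, 0, -9/2); (0, 12, -3) → (0, -24, -9/2)
T4 shear: y ← y + 1/2·x: (-3/4, 0, -9/2) → (-3/4, -3/8, -9/2); (0, -24, -9/2) → (0, -24, -9/2)
T5 shear: x ← x + 1/2·y: (-3/4, -3/8, -9/2) → (-15/16, -3/8, -9/2); (0, -24, -9/2) → (-12, -24, -9/2)

image vertices: (-15/16, -3/8, -9/2), (-12, -24, -9/2)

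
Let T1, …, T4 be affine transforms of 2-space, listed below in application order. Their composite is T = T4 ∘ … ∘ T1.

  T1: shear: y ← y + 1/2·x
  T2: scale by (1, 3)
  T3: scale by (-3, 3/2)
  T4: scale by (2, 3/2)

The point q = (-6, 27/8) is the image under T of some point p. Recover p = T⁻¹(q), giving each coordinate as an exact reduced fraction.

T1 = [1 0 0; 1/2 1 0; 0 0 1]
T2·T1 = [1 0 0; 3/2 3 0; 0 0 1]
T3·…·T1 = [-3 0 0; 9/4 9/2 0; 0 0 1]
T4·…·T1 = [-6 0 0; 27/8 27/4 0; 0 0 1]
det M = -81/2; M⁻¹ = [-1/6 0 0; 1/12 4/27 0; 0 0 1]
M⁻¹ · (-6, 27/8)ᵀ = (1, 0)ᵀ

p = (1, 0)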